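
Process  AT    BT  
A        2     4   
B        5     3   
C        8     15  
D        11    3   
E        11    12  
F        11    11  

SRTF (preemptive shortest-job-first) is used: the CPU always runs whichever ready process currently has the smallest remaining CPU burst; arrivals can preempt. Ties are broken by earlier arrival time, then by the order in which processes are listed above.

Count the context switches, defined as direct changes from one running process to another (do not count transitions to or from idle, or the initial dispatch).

6

Timeline: | idle 0-2 | A 2-6 | B 6-9 | C 9-11 | D 11-14 | F 14-25 | E 25-37 | C 37-50 |
Completion: A=6  B=9  C=50  D=14  E=37  F=25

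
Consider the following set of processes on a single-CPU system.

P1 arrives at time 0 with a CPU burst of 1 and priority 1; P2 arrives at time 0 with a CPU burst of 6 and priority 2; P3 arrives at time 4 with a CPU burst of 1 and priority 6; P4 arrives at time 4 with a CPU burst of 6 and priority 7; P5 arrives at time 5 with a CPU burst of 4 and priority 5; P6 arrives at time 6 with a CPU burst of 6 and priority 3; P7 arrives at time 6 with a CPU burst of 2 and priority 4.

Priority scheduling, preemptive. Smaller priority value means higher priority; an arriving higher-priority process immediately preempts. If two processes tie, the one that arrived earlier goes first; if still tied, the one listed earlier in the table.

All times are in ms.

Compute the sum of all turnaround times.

76

Timeline: | P1 0-1 | P2 1-7 | P6 7-13 | P7 13-15 | P5 15-19 | P3 19-20 | P4 20-26 |
Completion: P1=1  P2=7  P3=20  P4=26  P5=19  P6=13  P7=15
Turnaround (C−A): P1=1  P2=7  P3=16  P4=22  P5=14  P6=7  P7=9
Turnaround = completion − arrival: P1=1, P2=7, P3=16, P4=22, P5=14, P6=7, P7=9
Total turnaround = 1 + 7 + 16 + 22 + 14 + 7 + 9 = 76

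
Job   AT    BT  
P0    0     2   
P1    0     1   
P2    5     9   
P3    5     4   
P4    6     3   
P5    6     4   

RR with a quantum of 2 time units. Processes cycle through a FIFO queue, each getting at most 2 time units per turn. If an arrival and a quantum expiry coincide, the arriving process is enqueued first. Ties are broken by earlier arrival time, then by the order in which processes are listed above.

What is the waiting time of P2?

Timeline: | P0 0-2 | P1 2-3 | idle 3-5 | P2 5-7 | P3 7-9 | P4 9-11 | P5 11-13 | P2 13-15 | P3 15-17 | P4 17-18 | P5 18-20 | P2 20-25 |
Completion: P0=2  P1=3  P2=25  P3=17  P4=18  P5=20
Turnaround (C−A): P0=2  P1=3  P2=20  P3=12  P4=12  P5=14
Waiting(P2) = turnaround − burst = 20 − 9 = 11

11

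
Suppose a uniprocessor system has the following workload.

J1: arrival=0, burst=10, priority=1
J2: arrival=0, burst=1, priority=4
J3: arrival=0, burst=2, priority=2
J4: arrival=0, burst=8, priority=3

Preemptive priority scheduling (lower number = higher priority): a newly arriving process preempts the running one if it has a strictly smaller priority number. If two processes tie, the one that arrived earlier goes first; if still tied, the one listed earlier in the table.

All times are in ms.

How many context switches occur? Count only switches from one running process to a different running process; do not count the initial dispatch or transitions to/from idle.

Schedule: | J1 0-10 | J3 10-12 | J4 12-20 | J2 20-21 |
Completion: J1=10  J2=21  J3=12  J4=20

3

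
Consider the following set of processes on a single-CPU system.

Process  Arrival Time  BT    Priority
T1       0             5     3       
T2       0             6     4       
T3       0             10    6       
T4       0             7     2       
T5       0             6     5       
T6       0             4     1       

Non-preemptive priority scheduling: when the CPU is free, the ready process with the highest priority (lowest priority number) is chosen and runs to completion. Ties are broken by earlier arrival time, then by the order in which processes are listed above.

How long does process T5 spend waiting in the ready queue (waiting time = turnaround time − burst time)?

22

Timeline: | T6 0-4 | T4 4-11 | T1 11-16 | T2 16-22 | T5 22-28 | T3 28-38 |
Completion: T1=16  T2=22  T3=38  T4=11  T5=28  T6=4
Turnaround (C−A): T1=16  T2=22  T3=38  T4=11  T5=28  T6=4
Waiting(T5) = turnaround − burst = 28 − 6 = 22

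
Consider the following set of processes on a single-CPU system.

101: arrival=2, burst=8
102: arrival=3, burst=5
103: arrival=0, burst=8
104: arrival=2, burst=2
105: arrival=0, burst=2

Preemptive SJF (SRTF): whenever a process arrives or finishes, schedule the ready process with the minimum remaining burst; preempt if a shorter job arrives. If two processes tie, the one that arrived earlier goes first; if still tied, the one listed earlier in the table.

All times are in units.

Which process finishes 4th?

103

Timeline: | 105 0-2 | 104 2-4 | 102 4-9 | 103 9-17 | 101 17-25 |
Completion: 101=25  102=9  103=17  104=4  105=2
Finish order: 105 → 104 → 102 → 103 → 101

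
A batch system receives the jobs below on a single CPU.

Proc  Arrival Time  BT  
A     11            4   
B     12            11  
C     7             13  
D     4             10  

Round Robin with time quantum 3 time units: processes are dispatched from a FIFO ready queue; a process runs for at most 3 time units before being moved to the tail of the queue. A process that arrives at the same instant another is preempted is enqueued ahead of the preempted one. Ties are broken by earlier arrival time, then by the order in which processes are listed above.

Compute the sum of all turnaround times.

Timeline: | idle 0-4 | D 4-7 | C 7-10 | D 10-13 | C 13-16 | A 16-19 | B 19-22 | D 22-25 | C 25-28 | A 28-29 | B 29-32 | D 32-33 | C 33-36 | B 36-39 | C 39-40 | B 40-42 |
Completion: A=29  B=42  C=40  D=33
Turnaround = completion − arrival: A=18, B=30, C=33, D=29
Total turnaround = 18 + 30 + 33 + 29 = 110

110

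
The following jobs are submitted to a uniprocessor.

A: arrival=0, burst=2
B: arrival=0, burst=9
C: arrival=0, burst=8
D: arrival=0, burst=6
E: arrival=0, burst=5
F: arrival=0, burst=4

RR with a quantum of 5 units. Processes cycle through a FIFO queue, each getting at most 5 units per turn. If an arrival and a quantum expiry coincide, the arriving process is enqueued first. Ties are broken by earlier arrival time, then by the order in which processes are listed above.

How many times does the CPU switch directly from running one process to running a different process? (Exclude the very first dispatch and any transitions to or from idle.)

Schedule: | A 0-2 | B 2-7 | C 7-12 | D 12-17 | E 17-22 | F 22-26 | B 26-30 | C 30-33 | D 33-34 |
Completion: A=2  B=30  C=33  D=34  E=22  F=26
Turnaround (C−A): A=2  B=30  C=33  D=34  E=22  F=26

8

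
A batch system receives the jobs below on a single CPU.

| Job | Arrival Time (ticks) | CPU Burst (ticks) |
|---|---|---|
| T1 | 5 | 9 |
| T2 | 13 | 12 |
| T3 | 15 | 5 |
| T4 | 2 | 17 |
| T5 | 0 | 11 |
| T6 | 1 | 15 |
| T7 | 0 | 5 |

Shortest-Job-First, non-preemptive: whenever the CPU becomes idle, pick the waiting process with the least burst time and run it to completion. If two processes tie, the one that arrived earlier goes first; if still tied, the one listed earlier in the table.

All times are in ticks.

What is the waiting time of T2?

Schedule: | T7 0-5 | T1 5-14 | T5 14-25 | T3 25-30 | T2 30-42 | T6 42-57 | T4 57-74 |
Completion: T1=14  T2=42  T3=30  T4=74  T5=25  T6=57  T7=5
Waiting(T2) = turnaround − burst = 29 − 12 = 17

17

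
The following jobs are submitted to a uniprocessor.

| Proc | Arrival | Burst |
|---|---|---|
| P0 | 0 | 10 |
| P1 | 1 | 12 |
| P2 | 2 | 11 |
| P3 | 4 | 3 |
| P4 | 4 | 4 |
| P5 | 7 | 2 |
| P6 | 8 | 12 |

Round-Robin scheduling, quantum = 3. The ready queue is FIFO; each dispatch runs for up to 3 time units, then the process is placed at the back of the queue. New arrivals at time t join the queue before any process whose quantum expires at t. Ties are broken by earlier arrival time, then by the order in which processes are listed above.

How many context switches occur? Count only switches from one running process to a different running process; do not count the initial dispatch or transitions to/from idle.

Schedule: | P0 0-3 | P1 3-6 | P2 6-9 | P0 9-12 | P3 12-15 | P4 15-18 | P1 18-21 | P5 21-23 | P6 23-26 | P2 26-29 | P0 29-32 | P4 32-33 | P1 33-36 | P6 36-39 | P2 39-42 | P0 42-43 | P1 43-46 | P6 46-49 | P2 49-51 | P6 51-54 |
Completion: P0=43  P1=46  P2=51  P3=15  P4=33  P5=23  P6=54
Turnaround (C−A): P0=43  P1=45  P2=49  P3=11  P4=29  P5=16  P6=46

19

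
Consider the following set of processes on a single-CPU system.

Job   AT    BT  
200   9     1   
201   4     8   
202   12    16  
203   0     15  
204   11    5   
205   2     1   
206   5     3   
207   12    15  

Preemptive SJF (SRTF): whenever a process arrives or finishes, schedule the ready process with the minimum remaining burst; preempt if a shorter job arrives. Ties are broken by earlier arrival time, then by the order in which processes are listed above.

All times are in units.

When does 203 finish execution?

Schedule: | 203 0-2 | 205 2-3 | 203 3-4 | 201 4-5 | 206 5-8 | 201 8-9 | 200 9-10 | 201 10-16 | 204 16-21 | 203 21-33 | 207 33-48 | 202 48-64 |
Completion: 200=10  201=16  202=64  203=33  204=21  205=3  206=8  207=48

33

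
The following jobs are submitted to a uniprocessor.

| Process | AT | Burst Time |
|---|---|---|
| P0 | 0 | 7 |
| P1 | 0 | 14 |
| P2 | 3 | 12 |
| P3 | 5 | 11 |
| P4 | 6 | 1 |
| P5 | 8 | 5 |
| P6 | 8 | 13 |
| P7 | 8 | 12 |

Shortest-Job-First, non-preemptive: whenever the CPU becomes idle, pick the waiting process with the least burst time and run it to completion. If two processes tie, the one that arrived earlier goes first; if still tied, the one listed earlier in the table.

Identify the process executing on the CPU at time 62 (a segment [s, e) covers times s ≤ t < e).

P1

Timeline: | P0 0-7 | P4 7-8 | P5 8-13 | P3 13-24 | P2 24-36 | P7 36-48 | P6 48-61 | P1 61-75 |
Completion: P0=7  P1=75  P2=36  P3=24  P4=8  P5=13  P6=61  P7=48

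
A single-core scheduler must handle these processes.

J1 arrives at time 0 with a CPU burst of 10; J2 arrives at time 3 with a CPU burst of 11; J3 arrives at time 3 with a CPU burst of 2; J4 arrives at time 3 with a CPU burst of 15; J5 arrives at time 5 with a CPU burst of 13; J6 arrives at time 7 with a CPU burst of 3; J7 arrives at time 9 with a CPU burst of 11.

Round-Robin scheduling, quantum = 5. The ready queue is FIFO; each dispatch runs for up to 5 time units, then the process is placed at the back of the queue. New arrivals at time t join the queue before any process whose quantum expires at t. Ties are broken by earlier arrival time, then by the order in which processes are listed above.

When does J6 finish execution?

Timeline: | J1 0-5 | J2 5-10 | J3 10-12 | J4 12-17 | J5 17-22 | J1 22-27 | J6 27-30 | J7 30-35 | J2 35-40 | J4 40-45 | J5 45-50 | J7 50-55 | J2 55-56 | J4 56-61 | J5 61-64 | J7 64-65 |
Completion: J1=27  J2=56  J3=12  J4=61  J5=64  J6=30  J7=65

30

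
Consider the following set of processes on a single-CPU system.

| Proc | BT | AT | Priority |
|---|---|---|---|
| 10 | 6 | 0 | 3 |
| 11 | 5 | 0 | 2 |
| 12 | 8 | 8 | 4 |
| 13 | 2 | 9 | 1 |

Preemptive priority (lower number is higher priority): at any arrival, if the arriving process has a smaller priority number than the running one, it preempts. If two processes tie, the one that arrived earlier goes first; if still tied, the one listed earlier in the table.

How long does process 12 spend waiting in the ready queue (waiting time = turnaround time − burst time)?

5

Schedule: | 11 0-5 | 10 5-9 | 13 9-11 | 10 11-13 | 12 13-21 |
Completion: 10=13  11=5  12=21  13=11
Waiting(12) = turnaround − burst = 13 − 8 = 5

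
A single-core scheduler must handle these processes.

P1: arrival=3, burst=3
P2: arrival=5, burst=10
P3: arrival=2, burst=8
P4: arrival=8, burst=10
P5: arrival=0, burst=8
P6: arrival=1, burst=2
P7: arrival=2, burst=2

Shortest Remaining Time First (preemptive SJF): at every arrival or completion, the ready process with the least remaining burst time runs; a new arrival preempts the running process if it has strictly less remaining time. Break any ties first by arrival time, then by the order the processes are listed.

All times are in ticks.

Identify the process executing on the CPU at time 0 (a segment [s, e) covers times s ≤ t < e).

P5

Schedule: | P5 0-1 | P6 1-3 | P7 3-5 | P1 5-8 | P5 8-15 | P3 15-23 | P2 23-33 | P4 33-43 |
Completion: P1=8  P2=33  P3=23  P4=43  P5=15  P6=3  P7=5
Turnaround (C−A): P1=5  P2=28  P3=21  P4=35  P5=15  P6=2  P7=3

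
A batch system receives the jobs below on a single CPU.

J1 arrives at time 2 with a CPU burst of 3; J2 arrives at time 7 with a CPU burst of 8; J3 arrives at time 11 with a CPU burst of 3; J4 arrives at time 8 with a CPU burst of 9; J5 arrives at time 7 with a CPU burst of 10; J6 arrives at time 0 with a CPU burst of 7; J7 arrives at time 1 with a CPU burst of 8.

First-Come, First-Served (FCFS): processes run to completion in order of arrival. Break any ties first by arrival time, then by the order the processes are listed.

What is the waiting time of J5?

Timeline: | J6 0-7 | J7 7-15 | J1 15-18 | J2 18-26 | J5 26-36 | J4 36-45 | J3 45-48 |
Completion: J1=18  J2=26  J3=48  J4=45  J5=36  J6=7  J7=15
Waiting(J5) = turnaround − burst = 29 − 10 = 19

19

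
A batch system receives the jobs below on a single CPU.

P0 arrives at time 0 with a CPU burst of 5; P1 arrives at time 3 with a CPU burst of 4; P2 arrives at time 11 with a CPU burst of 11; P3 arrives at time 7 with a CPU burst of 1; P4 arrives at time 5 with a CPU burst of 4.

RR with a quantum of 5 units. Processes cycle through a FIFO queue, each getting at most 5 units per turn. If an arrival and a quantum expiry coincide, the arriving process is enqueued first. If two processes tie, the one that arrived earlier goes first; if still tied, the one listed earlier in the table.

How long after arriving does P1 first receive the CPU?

Schedule: | P0 0-5 | P1 5-9 | P4 9-13 | P3 13-14 | P2 14-25 |
Completion: P0=5  P1=9  P2=25  P3=14  P4=13
Response(P1) = first start − arrival = 5 − 3 = 2

2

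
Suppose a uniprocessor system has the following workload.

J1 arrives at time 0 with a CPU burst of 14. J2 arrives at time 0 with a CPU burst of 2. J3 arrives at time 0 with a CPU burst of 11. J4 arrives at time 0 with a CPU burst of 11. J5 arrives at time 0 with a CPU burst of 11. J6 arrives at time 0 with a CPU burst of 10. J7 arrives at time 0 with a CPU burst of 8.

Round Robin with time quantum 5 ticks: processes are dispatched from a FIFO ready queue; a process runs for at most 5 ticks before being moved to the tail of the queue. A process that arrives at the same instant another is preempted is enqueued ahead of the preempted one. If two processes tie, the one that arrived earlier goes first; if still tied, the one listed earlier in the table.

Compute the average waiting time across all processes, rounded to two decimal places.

45.57

Timeline: | J1 0-5 | J2 5-7 | J3 7-12 | J4 12-17 | J5 17-22 | J6 22-27 | J7 27-32 | J1 32-37 | J3 37-42 | J4 42-47 | J5 47-52 | J6 52-57 | J7 57-60 | J1 60-64 | J3 64-65 | J4 65-66 | J5 66-67 |
Completion: J1=64  J2=7  J3=65  J4=66  J5=67  J6=57  J7=60
Turnaround (C−A): J1=64  J2=7  J3=65  J4=66  J5=67  J6=57  J7=60
Waiting times: J1=50, J2=5, J3=54, J4=55, J5=56, J6=47, J7=52
Average waiting = (50+5+54+55+56+47+52) / 7 = 319/7 = 45.57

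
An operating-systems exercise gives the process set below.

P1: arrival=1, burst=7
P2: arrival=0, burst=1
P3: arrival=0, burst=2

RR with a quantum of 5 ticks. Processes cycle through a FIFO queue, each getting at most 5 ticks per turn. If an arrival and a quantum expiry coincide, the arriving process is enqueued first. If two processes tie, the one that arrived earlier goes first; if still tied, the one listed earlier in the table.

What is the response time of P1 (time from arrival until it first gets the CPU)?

2

Schedule: | P2 0-1 | P3 1-3 | P1 3-10 |
Completion: P1=10  P2=1  P3=3
Response(P1) = first start − arrival = 3 − 1 = 2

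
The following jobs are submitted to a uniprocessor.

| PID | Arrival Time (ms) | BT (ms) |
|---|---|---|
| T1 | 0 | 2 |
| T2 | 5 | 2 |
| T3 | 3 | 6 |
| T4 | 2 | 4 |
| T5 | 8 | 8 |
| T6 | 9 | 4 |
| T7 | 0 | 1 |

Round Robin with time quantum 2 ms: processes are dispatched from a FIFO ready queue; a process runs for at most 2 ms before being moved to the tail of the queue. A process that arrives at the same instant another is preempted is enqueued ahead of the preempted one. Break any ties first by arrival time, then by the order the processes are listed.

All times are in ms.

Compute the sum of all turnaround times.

67

Gantt: | T1 0-2 | T7 2-3 | T4 3-5 | T3 5-7 | T2 7-9 | T4 9-11 | T3 11-13 | T5 13-15 | T6 15-17 | T3 17-19 | T5 19-21 | T6 21-23 | T5 23-27 |
Completion: T1=2  T2=9  T3=19  T4=11  T5=27  T6=23  T7=3
Turnaround (C−A): T1=2  T2=4  T3=16  T4=9  T5=19  T6=14  T7=3
Turnaround = completion − arrival: T1=2, T2=4, T3=16, T4=9, T5=19, T6=14, T7=3
Total turnaround = 2 + 4 + 16 + 9 + 19 + 14 + 3 = 67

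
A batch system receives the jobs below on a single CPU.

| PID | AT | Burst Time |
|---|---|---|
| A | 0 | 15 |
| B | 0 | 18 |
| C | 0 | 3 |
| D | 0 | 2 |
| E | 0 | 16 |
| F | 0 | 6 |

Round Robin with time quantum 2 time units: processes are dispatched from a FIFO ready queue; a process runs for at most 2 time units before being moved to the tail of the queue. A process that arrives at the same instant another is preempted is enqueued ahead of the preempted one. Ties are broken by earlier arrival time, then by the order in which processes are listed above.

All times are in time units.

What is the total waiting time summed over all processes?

Schedule: | A 0-2 | B 2-4 | C 4-6 | D 6-8 | E 8-10 | F 10-12 | A 12-14 | B 14-16 | C 16-17 | E 17-19 | F 19-21 | A 21-23 | B 23-25 | E 25-27 | F 27-29 | A 29-31 | B 31-33 | E 33-35 | A 35-37 | B 37-39 | E 39-41 | A 41-43 | B 43-45 | E 45-47 | A 47-49 | B 49-51 | E 51-53 | A 53-54 | B 54-56 | E 56-58 | B 58-60 |
Completion: A=54  B=60  C=17  D=8  E=58  F=29
Turnaround (C−A): A=54  B=60  C=17  D=8  E=58  F=29
Waiting = turnaround − burst: A=39, B=42, C=14, D=6, E=42, F=23
Total waiting = 39 + 42 + 14 + 6 + 42 + 23 = 166

166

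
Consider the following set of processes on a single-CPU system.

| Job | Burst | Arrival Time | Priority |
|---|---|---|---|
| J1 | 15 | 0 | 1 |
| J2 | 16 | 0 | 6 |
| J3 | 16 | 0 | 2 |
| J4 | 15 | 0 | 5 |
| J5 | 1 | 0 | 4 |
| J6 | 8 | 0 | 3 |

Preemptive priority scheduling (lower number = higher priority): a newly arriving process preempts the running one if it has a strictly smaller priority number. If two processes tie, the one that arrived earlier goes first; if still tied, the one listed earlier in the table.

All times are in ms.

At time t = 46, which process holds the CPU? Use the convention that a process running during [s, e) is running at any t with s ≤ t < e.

Timeline: | J1 0-15 | J3 15-31 | J6 31-39 | J5 39-40 | J4 40-55 | J2 55-71 |
Completion: J1=15  J2=71  J3=31  J4=55  J5=40  J6=39
Turnaround (C−A): J1=15  J2=71  J3=31  J4=55  J5=40  J6=39

J4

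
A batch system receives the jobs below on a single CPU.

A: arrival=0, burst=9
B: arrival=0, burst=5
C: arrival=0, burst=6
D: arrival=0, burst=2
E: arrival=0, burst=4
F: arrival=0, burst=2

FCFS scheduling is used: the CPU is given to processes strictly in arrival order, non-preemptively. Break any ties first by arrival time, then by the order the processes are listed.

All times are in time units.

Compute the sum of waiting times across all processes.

91

Schedule: | A 0-9 | B 9-14 | C 14-20 | D 20-22 | E 22-26 | F 26-28 |
Completion: A=9  B=14  C=20  D=22  E=26  F=28
Turnaround (C−A): A=9  B=14  C=20  D=22  E=26  F=28
Waiting = turnaround − burst: A=0, B=9, C=14, D=20, E=22, F=26
Total waiting = 0 + 9 + 14 + 20 + 22 + 26 = 91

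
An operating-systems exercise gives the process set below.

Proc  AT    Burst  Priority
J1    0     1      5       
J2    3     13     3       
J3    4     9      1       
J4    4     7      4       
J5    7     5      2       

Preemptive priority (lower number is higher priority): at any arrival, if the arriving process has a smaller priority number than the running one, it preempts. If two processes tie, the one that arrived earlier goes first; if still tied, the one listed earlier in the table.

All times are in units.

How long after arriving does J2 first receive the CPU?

0

Gantt: | J1 0-1 | idle 1-3 | J2 3-4 | J3 4-13 | J5 13-18 | J2 18-30 | J4 30-37 |
Completion: J1=1  J2=30  J3=13  J4=37  J5=18
Response(J2) = first start − arrival = 3 − 3 = 0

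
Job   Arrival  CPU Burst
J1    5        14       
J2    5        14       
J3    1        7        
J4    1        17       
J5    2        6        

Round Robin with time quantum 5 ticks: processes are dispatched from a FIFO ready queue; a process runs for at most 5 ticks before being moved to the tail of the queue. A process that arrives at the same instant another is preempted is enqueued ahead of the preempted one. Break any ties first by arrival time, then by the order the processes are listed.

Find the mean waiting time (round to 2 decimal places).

Schedule: | idle 0-1 | J3 1-6 | J4 6-11 | J5 11-16 | J1 16-21 | J2 21-26 | J3 26-28 | J4 28-33 | J5 33-34 | J1 34-39 | J2 39-44 | J4 44-49 | J1 49-53 | J2 53-57 | J4 57-59 |
Completion: J1=53  J2=57  J3=28  J4=59  J5=34
Turnaround (C−A): J1=48  J2=52  J3=27  J4=58  J5=32
Waiting times: J1=34, J2=38, J3=20, J4=41, J5=26
Average waiting = (34+38+20+41+26) / 5 = 159/5 = 31.80

31.80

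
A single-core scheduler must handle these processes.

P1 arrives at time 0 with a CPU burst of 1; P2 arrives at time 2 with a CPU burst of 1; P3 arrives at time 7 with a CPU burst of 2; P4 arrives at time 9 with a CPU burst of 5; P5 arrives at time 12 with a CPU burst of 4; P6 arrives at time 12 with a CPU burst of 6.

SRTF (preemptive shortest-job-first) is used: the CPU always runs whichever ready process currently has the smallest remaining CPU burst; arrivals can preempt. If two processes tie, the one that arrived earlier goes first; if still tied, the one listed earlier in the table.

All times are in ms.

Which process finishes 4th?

P4

Timeline: | P1 0-1 | idle 1-2 | P2 2-3 | idle 3-7 | P3 7-9 | P4 9-14 | P5 14-18 | P6 18-24 |
Completion: P1=1  P2=3  P3=9  P4=14  P5=18  P6=24
Turnaround (C−A): P1=1  P2=1  P3=2  P4=5  P5=6  P6=12
Finish order: P1 → P2 → P3 → P4 → P5 → P6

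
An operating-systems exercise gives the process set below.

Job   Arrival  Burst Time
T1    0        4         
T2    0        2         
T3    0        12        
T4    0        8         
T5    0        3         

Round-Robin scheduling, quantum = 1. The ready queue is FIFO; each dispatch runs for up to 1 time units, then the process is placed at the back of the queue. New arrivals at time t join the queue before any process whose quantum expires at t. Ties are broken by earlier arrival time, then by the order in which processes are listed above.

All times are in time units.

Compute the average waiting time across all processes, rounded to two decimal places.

12.20

Schedule: | T1 0-1 | T2 1-2 | T3 2-3 | T4 3-4 | T5 4-5 | T1 5-6 | T2 6-7 | T3 7-8 | T4 8-9 | T5 9-10 | T1 10-11 | T3 11-12 | T4 12-13 | T5 13-14 | T1 14-15 | T3 15-16 | T4 16-17 | T3 17-18 | T4 18-19 | T3 19-20 | T4 20-21 | T3 21-22 | T4 22-23 | T3 23-24 | T4 24-25 | T3 25-29 |
Completion: T1=15  T2=7  T3=29  T4=25  T5=14
Turnaround (C−A): T1=15  T2=7  T3=29  T4=25  T5=14
Waiting times: T1=11, T2=5, T3=17, T4=17, T5=11
Average waiting = (11+5+17+17+11) / 5 = 61/5 = 12.20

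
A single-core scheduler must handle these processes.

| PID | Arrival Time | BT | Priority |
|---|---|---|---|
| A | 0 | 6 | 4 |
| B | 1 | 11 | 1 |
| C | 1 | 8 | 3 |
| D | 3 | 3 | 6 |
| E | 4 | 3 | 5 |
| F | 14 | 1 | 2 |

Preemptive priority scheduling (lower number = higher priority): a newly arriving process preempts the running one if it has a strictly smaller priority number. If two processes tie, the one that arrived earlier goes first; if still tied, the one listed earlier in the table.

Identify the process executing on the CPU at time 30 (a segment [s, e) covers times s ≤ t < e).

D

Schedule: | A 0-1 | B 1-12 | C 12-14 | F 14-15 | C 15-21 | A 21-26 | E 26-29 | D 29-32 |
Completion: A=26  B=12  C=21  D=32  E=29  F=15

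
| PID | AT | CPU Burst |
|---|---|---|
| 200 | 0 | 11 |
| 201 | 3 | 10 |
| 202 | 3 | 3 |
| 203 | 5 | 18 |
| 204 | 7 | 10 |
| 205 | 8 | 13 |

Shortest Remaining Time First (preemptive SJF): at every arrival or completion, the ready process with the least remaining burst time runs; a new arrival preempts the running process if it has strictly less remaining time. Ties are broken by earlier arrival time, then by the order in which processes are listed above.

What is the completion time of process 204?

34

Schedule: | 200 0-3 | 202 3-6 | 200 6-14 | 201 14-24 | 204 24-34 | 205 34-47 | 203 47-65 |
Completion: 200=14  201=24  202=6  203=65  204=34  205=47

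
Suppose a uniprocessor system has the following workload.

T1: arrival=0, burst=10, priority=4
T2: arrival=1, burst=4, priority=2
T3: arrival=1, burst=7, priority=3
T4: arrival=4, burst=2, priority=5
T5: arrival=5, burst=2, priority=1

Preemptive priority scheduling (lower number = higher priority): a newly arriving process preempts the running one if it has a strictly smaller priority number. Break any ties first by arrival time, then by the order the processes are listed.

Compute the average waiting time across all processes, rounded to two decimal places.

Timeline: | T1 0-1 | T2 1-5 | T5 5-7 | T3 7-14 | T1 14-23 | T4 23-25 |
Completion: T1=23  T2=5  T3=14  T4=25  T5=7
Turnaround (C−A): T1=23  T2=4  T3=13  T4=21  T5=2
Waiting times: T1=13, T2=0, T3=6, T4=19, T5=0
Average waiting = (13+0+6+19+0) / 5 = 38/5 = 7.60

7.60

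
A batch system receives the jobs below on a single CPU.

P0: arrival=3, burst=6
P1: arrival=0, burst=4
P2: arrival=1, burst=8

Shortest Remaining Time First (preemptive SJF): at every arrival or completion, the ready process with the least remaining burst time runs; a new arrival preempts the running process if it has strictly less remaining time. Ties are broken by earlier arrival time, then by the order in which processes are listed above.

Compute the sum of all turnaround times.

28

Timeline: | P1 0-4 | P0 4-10 | P2 10-18 |
Completion: P0=10  P1=4  P2=18
Turnaround (C−A): P0=7  P1=4  P2=17
Turnaround = completion − arrival: P0=7, P1=4, P2=17
Total turnaround = 7 + 4 + 17 = 28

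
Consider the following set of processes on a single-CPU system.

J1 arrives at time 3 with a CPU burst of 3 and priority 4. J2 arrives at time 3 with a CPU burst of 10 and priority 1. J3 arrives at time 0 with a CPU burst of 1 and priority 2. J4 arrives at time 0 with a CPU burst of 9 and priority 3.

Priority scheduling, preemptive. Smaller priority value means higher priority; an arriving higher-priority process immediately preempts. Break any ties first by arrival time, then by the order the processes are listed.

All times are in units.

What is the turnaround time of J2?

10

Gantt: | J3 0-1 | J4 1-3 | J2 3-13 | J4 13-20 | J1 20-23 |
Completion: J1=23  J2=13  J3=1  J4=20
Turnaround (C−A): J1=20  J2=10  J3=1  J4=20
Turnaround(J2) = completion − arrival = 13 − 3 = 10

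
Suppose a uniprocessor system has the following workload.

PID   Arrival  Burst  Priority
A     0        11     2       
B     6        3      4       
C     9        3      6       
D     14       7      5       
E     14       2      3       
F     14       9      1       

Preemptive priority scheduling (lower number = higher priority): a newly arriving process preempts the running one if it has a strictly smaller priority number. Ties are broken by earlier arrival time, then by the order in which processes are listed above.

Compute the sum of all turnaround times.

Gantt: | A 0-11 | B 11-14 | F 14-23 | E 23-25 | D 25-32 | C 32-35 |
Completion: A=11  B=14  C=35  D=32  E=25  F=23
Turnaround = completion − arrival: A=11, B=8, C=26, D=18, E=11, F=9
Total turnaround = 11 + 8 + 26 + 18 + 11 + 9 = 83

83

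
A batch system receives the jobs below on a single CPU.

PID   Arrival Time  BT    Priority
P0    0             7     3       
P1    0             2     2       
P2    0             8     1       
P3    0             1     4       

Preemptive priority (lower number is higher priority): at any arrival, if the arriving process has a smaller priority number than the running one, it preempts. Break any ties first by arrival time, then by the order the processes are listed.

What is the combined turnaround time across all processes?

Timeline: | P2 0-8 | P1 8-10 | P0 10-17 | P3 17-18 |
Completion: P0=17  P1=10  P2=8  P3=18
Turnaround = completion − arrival: P0=17, P1=10, P2=8, P3=18
Total turnaround = 17 + 10 + 8 + 18 = 53

53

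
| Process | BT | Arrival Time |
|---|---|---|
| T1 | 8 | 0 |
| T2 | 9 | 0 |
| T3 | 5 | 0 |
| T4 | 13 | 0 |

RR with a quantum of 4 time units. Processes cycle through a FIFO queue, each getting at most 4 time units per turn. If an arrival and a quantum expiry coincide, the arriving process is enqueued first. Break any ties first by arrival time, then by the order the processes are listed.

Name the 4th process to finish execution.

T4

Timeline: | T1 0-4 | T2 4-8 | T3 8-12 | T4 12-16 | T1 16-20 | T2 20-24 | T3 24-25 | T4 25-29 | T2 29-30 | T4 30-35 |
Completion: T1=20  T2=30  T3=25  T4=35
Turnaround (C−A): T1=20  T2=30  T3=25  T4=35
Finish order: T1 → T3 → T2 → T4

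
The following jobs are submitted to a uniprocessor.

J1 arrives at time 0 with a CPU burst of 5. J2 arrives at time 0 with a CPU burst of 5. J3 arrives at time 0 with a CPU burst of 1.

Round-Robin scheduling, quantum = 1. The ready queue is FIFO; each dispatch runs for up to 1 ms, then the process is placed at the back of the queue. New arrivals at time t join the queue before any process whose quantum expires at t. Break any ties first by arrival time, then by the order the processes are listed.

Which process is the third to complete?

Gantt: | J1 0-1 | J2 1-2 | J3 2-3 | J1 3-4 | J2 4-5 | J1 5-6 | J2 6-7 | J1 7-8 | J2 8-9 | J1 9-10 | J2 10-11 |
Completion: J1=10  J2=11  J3=3
Finish order: J3 → J1 → J2

J2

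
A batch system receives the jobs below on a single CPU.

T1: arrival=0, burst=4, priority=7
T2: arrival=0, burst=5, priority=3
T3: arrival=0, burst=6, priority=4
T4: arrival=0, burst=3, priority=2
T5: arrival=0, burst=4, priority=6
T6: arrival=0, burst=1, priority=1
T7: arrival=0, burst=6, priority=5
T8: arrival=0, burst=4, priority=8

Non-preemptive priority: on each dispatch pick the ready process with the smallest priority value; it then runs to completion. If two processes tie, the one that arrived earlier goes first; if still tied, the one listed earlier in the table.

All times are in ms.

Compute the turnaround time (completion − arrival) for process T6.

Schedule: | T6 0-1 | T4 1-4 | T2 4-9 | T3 9-15 | T7 15-21 | T5 21-25 | T1 25-29 | T8 29-33 |
Completion: T1=29  T2=9  T3=15  T4=4  T5=25  T6=1  T7=21  T8=33
Turnaround (C−A): T1=29  T2=9  T3=15  T4=4  T5=25  T6=1  T7=21  T8=33
Turnaround(T6) = completion − arrival = 1 − 0 = 1

1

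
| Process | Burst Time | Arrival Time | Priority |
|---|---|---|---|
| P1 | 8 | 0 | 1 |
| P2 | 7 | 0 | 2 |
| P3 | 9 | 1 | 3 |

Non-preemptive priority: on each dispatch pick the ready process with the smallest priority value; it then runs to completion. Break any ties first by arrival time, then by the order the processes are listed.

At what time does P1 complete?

Gantt: | P1 0-8 | P2 8-15 | P3 15-24 |
Completion: P1=8  P2=15  P3=24
Turnaround (C−A): P1=8  P2=15  P3=23

8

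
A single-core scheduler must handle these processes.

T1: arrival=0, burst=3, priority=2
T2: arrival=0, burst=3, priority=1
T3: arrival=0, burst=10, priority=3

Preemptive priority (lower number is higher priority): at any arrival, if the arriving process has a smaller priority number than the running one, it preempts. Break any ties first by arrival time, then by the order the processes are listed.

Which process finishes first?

Gantt: | T2 0-3 | T1 3-6 | T3 6-16 |
Completion: T1=6  T2=3  T3=16
Turnaround (C−A): T1=6  T2=3  T3=16
Finish order: T2 → T1 → T3

T2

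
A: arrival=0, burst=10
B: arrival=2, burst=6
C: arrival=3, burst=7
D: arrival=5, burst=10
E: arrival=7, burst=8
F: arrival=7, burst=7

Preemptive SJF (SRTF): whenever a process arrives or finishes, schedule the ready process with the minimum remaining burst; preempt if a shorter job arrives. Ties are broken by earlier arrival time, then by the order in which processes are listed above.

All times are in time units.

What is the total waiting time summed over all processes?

89

Timeline: | A 0-2 | B 2-8 | C 8-15 | F 15-22 | A 22-30 | E 30-38 | D 38-48 |
Completion: A=30  B=8  C=15  D=48  E=38  F=22
Turnaround (C−A): A=30  B=6  C=12  D=43  E=31  F=15
Waiting = turnaround − burst: A=20, B=0, C=5, D=33, E=23, F=8
Total waiting = 20 + 0 + 5 + 33 + 23 + 8 = 89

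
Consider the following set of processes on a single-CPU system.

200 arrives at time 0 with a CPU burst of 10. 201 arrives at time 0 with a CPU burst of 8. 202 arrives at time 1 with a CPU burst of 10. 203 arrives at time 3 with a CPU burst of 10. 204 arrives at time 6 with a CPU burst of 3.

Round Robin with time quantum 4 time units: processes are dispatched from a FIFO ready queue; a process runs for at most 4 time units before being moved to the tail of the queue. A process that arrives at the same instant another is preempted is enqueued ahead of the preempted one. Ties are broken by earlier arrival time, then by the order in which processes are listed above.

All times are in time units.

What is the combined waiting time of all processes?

116

Schedule: | 200 0-4 | 201 4-8 | 202 8-12 | 203 12-16 | 200 16-20 | 204 20-23 | 201 23-27 | 202 27-31 | 203 31-35 | 200 35-37 | 202 37-39 | 203 39-41 |
Completion: 200=37  201=27  202=39  203=41  204=23
Waiting = turnaround − burst: 200=27, 201=19, 202=28, 203=28, 204=14
Total waiting = 27 + 19 + 28 + 28 + 14 = 116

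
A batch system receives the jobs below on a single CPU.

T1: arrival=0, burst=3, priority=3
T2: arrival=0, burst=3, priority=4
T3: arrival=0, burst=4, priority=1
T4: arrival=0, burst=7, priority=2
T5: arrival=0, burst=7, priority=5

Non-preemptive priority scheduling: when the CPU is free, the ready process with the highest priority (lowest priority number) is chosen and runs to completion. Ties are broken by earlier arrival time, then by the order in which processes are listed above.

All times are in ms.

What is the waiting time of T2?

14

Timeline: | T3 0-4 | T4 4-11 | T1 11-14 | T2 14-17 | T5 17-24 |
Completion: T1=14  T2=17  T3=4  T4=11  T5=24
Waiting(T2) = turnaround − burst = 17 − 3 = 14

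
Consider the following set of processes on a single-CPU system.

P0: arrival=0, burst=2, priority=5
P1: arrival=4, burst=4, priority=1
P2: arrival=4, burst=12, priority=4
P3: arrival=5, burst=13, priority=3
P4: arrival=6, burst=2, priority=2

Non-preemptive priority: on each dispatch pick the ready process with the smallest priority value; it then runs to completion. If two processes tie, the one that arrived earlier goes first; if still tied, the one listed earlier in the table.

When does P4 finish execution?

10

Timeline: | P0 0-2 | idle 2-4 | P1 4-8 | P4 8-10 | P3 10-23 | P2 23-35 |
Completion: P0=2  P1=8  P2=35  P3=23  P4=10
Turnaround (C−A): P0=2  P1=4  P2=31  P3=18  P4=4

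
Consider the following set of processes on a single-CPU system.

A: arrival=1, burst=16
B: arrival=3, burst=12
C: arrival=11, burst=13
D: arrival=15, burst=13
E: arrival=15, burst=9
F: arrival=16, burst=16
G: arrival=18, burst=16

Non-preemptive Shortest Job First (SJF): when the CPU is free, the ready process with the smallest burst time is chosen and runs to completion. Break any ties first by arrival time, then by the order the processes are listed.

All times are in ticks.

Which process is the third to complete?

Schedule: | idle 0-1 | A 1-17 | E 17-26 | B 26-38 | C 38-51 | D 51-64 | F 64-80 | G 80-96 |
Completion: A=17  B=38  C=51  D=64  E=26  F=80  G=96
Finish order: A → E → B → C → D → F → G

B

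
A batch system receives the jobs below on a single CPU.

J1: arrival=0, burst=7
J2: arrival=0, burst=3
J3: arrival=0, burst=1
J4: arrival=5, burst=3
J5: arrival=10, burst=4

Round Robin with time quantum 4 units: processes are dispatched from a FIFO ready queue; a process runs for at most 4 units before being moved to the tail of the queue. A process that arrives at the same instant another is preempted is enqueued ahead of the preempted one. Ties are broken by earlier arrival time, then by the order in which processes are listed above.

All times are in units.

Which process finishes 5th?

Timeline: | J1 0-4 | J2 4-7 | J3 7-8 | J1 8-11 | J4 11-14 | J5 14-18 |
Completion: J1=11  J2=7  J3=8  J4=14  J5=18
Finish order: J2 → J3 → J1 → J4 → J5

J5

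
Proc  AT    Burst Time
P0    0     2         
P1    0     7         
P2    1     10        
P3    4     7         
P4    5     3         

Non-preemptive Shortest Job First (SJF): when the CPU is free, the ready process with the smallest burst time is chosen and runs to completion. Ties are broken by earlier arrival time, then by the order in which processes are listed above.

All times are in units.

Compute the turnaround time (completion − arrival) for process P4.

7

Schedule: | P0 0-2 | P1 2-9 | P4 9-12 | P3 12-19 | P2 19-29 |
Completion: P0=2  P1=9  P2=29  P3=19  P4=12
Turnaround (C−A): P0=2  P1=9  P2=28  P3=15  P4=7
Turnaround(P4) = completion − arrival = 12 − 5 = 7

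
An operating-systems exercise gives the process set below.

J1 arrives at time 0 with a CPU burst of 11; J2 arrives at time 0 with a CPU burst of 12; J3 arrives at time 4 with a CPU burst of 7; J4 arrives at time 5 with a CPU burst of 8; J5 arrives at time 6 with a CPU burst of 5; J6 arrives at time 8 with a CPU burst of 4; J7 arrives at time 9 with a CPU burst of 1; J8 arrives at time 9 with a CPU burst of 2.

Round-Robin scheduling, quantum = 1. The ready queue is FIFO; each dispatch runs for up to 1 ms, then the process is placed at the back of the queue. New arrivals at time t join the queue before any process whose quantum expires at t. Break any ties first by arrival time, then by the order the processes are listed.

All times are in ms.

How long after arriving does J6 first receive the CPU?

Timeline: | J1 0-1 | J2 1-2 | J1 2-3 | J2 3-4 | J1 4-5 | J3 5-6 | J2 6-7 | J4 7-8 | J1 8-9 | J5 9-10 | J3 10-11 | J2 11-12 | J6 12-13 | J4 13-14 | J7 14-15 | J8 15-16 | J1 16-17 | J5 17-18 | J3 18-19 | J2 19-20 | J6 20-21 | J4 21-22 | J8 22-23 | J1 23-24 | J5 24-25 | J3 25-26 | J2 26-27 | J6 27-28 | J4 28-29 | J1 29-30 | J5 30-31 | J3 31-32 | J2 32-33 | J6 33-34 | J4 34-35 | J1 35-36 | J5 36-37 | J3 37-38 | J2 38-39 | J4 39-40 | J1 40-41 | J3 41-42 | J2 42-43 | J4 43-44 | J1 44-45 | J2 45-46 | J4 46-47 | J1 47-48 | J2 48-50 |
Completion: J1=48  J2=50  J3=42  J4=47  J5=37  J6=34  J7=15  J8=23
Turnaround (C−A): J1=48  J2=50  J3=38  J4=42  J5=31  J6=26  J7=6  J8=14
Response(J6) = first start − arrival = 12 − 8 = 4

4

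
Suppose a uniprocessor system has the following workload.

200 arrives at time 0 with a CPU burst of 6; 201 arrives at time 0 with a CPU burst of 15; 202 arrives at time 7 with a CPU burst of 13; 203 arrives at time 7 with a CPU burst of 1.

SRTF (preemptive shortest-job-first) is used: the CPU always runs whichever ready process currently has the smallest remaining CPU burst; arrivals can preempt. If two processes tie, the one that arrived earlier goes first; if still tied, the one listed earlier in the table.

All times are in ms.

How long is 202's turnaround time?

Schedule: | 200 0-6 | 201 6-7 | 203 7-8 | 202 8-21 | 201 21-35 |
Completion: 200=6  201=35  202=21  203=8
Turnaround (C−A): 200=6  201=35  202=14  203=1
Turnaround(202) = completion − arrival = 21 − 7 = 14

14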